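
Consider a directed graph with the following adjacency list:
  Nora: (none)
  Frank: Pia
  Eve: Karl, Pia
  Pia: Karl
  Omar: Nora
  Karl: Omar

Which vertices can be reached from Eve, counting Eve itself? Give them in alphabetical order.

Eve, Karl, Nora, Omar, Pia

Start at Eve.
Its neighbours: Karl, Pia.
Then their neighbours: Omar.
Then next layer: Nora.
Nothing further is reachable.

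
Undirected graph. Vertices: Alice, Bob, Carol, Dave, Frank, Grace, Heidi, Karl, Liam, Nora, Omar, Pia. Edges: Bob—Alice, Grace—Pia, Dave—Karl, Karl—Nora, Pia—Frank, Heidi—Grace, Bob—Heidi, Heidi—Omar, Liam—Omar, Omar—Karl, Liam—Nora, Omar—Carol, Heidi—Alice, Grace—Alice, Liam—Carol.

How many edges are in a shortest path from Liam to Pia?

Distance 0: Liam.
Distance 1: Carol, Nora, Omar.
Distance 2: Heidi, Karl.
Distance 3: Alice, Bob, Dave, Grace.
Distance 4: Pia — contains Pia.

4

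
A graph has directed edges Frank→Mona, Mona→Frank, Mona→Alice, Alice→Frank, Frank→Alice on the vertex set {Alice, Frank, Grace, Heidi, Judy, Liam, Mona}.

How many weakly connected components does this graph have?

From Alice: component {Alice, Frank, Mona}.
From Grace: component {Grace}.
From Heidi: component {Heidi}.
From Judy: component {Judy}.
From Liam: component {Liam}.
That's 5 components.

5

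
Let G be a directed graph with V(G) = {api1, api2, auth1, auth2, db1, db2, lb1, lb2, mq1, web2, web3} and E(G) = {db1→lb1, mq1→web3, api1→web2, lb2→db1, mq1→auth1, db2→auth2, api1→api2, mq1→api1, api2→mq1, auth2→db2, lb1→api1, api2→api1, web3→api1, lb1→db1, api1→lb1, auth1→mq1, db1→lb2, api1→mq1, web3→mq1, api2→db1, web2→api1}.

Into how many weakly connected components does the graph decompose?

2

From api1: component {api1, api2, auth1, db1, lb1, lb2, mq1, web2, web3}.
From auth2: component {auth2, db2}.
That's 2 components.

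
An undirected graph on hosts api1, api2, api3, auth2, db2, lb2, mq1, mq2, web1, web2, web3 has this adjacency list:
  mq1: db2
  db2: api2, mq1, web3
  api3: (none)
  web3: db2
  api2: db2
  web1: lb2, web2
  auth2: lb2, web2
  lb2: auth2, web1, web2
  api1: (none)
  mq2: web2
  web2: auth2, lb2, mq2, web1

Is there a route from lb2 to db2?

No

Explore from lb2.
Distance 1: reach auth2, web1, web2.
Distance 2: reach mq2.
The search is exhausted without reaching db2; it lies in a different component.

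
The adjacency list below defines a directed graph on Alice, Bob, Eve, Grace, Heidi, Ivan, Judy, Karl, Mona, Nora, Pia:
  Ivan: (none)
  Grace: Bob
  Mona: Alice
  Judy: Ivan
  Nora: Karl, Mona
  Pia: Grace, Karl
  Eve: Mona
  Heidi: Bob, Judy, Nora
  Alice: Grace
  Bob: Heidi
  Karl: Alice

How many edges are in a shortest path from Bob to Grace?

Distance 0: Bob.
Distance 1: Heidi.
Distance 2: Judy, Nora.
Distance 3: Ivan, Karl, Mona.
Distance 4: Alice.
Distance 5: Grace — contains Grace.

5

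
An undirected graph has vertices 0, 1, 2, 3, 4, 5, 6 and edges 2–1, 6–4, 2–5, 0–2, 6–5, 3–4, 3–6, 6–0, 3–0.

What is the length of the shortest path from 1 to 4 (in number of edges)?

4

Distance 0: 1.
Distance 1: 2.
Distance 2: 0, 5.
Distance 3: 3, 6.
Distance 4: 4 — contains 4.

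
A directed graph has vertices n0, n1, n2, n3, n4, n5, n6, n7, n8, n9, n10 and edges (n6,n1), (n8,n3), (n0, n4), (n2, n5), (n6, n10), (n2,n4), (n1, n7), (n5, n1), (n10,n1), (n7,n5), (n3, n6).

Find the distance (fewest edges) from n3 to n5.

Distance 0: n3.
Distance 1: n6.
Distance 2: n1, n10.
Distance 3: n7.
Distance 4: n5 — contains n5.

4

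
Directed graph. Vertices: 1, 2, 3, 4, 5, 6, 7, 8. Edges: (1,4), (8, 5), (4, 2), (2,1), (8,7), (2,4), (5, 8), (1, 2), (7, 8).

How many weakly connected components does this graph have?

From 1: component {1, 2, 4}.
From 3: component {3}.
From 5: component {5, 7, 8}.
From 6: component {6}.
That's 4 components.

4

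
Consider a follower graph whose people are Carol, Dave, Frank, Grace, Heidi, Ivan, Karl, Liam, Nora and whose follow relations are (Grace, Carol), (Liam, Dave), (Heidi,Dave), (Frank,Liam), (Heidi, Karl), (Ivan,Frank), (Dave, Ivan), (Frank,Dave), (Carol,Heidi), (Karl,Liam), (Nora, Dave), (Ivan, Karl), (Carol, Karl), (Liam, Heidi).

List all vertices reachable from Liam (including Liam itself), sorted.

Dave, Frank, Heidi, Ivan, Karl, Liam

Start at Liam.
Its neighbours: Dave, Heidi.
Then their neighbours: Ivan, Karl.
Then next layer: Frank.
Nothing further is reachable.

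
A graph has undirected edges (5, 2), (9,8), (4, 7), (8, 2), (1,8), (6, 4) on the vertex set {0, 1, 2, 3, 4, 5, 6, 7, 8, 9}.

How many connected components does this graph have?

From 0: component {0}.
From 1: component {1, 2, 5, 8, 9}.
From 3: component {3}.
From 4: component {4, 6, 7}.
That's 4 components.

4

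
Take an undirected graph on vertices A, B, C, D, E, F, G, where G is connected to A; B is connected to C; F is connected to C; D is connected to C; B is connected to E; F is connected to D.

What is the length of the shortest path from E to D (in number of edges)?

Distance 0: E.
Distance 1: B.
Distance 2: C.
Distance 3: D, F — contains D.

3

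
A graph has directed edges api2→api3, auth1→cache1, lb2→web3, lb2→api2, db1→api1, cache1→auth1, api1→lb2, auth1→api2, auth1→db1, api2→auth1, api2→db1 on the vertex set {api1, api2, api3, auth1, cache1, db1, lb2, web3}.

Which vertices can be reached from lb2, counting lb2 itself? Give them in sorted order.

api1, api2, api3, auth1, cache1, db1, lb2, web3

Start at lb2.
Its neighbours: api2, web3.
Then their neighbours: api3, auth1, db1.
Then next layer: api1, cache1.
Every vertex is now reached.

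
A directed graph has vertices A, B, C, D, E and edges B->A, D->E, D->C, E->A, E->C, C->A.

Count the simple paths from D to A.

3

D→C→A
D→E→A
D→E→C→A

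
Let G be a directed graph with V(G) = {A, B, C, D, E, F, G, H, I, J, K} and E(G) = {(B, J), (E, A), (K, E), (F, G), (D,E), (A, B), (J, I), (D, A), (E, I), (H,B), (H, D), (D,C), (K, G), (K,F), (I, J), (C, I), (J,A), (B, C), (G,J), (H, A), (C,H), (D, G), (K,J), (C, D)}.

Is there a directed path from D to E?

Yes

Explore from D.
Distance 1: reach A, C, E, G.
Found E.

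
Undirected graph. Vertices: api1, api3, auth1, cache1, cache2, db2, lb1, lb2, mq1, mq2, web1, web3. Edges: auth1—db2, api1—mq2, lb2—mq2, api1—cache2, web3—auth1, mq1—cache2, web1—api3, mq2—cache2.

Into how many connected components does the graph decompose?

5

From api1: component {api1, cache2, lb2, mq1, mq2}.
From api3: component {api3, web1}.
From auth1: component {auth1, db2, web3}.
From cache1: component {cache1}.
From lb1: component {lb1}.
That's 5 components.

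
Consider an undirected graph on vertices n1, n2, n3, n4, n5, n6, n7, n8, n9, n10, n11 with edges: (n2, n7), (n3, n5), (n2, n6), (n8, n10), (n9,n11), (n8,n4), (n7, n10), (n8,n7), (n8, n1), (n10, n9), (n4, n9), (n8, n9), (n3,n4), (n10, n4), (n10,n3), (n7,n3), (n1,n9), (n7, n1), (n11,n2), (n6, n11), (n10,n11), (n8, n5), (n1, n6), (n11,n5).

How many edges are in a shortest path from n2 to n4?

Distance 0: n2.
Distance 1: n6, n7, n11.
Distance 2: n1, n3, n5, n8, n9, n10.
Distance 3: n4 — contains n4.

3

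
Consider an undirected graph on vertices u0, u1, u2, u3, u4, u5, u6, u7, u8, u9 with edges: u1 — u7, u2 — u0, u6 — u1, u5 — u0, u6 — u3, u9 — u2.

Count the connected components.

4

From u0: component {u0, u2, u5, u9}.
From u1: component {u1, u3, u6, u7}.
From u4: component {u4}.
From u8: component {u8}.
That's 4 components.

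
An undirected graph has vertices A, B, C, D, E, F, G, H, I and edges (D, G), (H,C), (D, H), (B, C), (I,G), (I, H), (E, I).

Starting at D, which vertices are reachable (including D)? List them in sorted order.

B, C, D, E, G, H, I

Start at D.
Its neighbours: G, H.
Then their neighbours: C, I.
Then next layer: B, E.
Nothing further is reachable.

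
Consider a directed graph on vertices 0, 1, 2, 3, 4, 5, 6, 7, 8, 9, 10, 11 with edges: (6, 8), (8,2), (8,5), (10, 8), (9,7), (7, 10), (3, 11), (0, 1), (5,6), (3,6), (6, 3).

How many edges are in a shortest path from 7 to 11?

6

Distance 0: 7.
Distance 1: 10.
Distance 2: 8.
Distance 3: 2, 5.
Distance 4: 6.
Distance 5: 3.
Distance 6: 11 — contains 11.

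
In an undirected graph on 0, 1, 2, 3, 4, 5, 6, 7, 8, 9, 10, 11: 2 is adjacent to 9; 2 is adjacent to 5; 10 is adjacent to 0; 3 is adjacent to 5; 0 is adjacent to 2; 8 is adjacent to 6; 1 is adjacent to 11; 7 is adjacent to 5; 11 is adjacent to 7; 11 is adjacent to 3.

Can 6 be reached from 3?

No

Explore from 3.
Distance 1: reach 5, 11.
Distance 2: reach 1, 2, 7.
Distance 3: reach 0, 9.
Distance 4: reach 10.
The search is exhausted without reaching 6; it lies in a different component.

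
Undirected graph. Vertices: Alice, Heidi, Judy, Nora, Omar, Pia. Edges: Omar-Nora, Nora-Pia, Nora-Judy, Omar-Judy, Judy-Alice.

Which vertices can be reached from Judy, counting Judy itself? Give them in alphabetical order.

Alice, Judy, Nora, Omar, Pia

Start at Judy.
Its neighbours: Alice, Nora, Omar.
Then their neighbours: Pia.
Nothing further is reachable.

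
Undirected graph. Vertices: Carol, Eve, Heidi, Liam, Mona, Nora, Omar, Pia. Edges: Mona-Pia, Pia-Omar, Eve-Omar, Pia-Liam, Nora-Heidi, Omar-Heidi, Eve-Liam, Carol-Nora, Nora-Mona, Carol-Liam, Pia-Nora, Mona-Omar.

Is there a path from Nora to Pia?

Yes

Explore from Nora.
Distance 1: reach Carol, Heidi, Mona, Pia.
Found Pia.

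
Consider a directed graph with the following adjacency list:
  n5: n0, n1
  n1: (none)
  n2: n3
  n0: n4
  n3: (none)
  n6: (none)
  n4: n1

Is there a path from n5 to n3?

Explore from n5.
Distance 1: reach n0, n1.
Distance 2: reach n4.
The search from n5 is exhausted; no directed path reaches n3.

No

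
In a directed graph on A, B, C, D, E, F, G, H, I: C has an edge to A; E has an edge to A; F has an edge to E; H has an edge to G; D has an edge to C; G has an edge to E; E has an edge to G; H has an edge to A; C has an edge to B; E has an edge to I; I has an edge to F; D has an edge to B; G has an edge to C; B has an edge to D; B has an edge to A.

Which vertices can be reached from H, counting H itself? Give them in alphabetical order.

A, B, C, D, E, F, G, H, I

Start at H.
Its neighbours: A, G.
Then their neighbours: C, E.
Then next layer: B, I.
Then next layer: D, F.
Every vertex is now reached.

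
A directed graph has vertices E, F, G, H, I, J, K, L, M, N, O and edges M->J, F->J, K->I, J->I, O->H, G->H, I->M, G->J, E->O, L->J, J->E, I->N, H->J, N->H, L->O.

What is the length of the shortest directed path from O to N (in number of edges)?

Distance 0: O.
Distance 1: H.
Distance 2: J.
Distance 3: E, I.
Distance 4: M, N — contains N.

4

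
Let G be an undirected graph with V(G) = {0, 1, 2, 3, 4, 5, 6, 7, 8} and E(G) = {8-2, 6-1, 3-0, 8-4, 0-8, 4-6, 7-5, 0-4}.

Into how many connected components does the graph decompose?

From 0: component {0, 1, 2, 3, 4, 6, 8}.
From 5: component {5, 7}.
That's 2 components.

2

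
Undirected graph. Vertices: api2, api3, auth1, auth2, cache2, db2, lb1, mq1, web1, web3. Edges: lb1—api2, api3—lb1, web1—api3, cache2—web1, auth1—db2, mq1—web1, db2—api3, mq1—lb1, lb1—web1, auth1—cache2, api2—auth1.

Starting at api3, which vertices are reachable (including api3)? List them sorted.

Start at api3.
Its neighbours: db2, lb1, web1.
Then their neighbours: api2, auth1, cache2, mq1.
Nothing further is reachable.

api2, api3, auth1, cache2, db2, lb1, mq1, web1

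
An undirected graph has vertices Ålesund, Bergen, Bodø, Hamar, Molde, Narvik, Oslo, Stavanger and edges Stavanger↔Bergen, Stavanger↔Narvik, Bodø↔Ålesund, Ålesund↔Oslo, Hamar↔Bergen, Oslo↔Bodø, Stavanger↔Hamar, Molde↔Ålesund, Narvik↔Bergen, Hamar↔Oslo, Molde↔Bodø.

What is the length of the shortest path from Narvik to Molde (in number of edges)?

Distance 0: Narvik.
Distance 1: Bergen, Stavanger.
Distance 2: Hamar.
Distance 3: Oslo.
Distance 4: Ålesund, Bodø.
Distance 5: Molde — contains Molde.

5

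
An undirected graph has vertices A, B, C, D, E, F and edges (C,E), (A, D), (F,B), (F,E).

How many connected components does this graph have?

From A: component {A, D}.
From B: component {B, C, E, F}.
That's 2 components.

2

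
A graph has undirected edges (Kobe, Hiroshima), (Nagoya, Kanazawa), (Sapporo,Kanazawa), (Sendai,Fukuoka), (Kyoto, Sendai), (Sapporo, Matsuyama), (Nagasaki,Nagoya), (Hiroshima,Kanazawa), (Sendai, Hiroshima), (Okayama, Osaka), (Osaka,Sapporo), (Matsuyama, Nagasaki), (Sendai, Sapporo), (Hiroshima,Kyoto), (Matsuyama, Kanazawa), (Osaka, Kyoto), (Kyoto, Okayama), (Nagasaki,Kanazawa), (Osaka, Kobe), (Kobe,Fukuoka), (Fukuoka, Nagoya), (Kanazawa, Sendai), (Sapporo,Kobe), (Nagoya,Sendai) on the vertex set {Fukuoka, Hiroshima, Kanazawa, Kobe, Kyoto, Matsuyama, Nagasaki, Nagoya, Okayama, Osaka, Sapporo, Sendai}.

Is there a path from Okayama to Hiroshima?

Explore from Okayama.
Distance 1: reach Kyoto, Osaka.
Distance 2: reach Hiroshima, Kobe, Sapporo, Sendai.
Found Hiroshima.

Yes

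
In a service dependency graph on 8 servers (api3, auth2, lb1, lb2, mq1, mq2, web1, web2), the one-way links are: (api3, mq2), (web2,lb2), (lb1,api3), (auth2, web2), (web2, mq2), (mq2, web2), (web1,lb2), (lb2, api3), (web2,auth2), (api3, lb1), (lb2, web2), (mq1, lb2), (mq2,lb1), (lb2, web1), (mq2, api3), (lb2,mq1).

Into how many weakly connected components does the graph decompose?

From api3: component {api3, auth2, lb1, lb2, mq1, mq2, web1, web2}.
That's 1 component.

1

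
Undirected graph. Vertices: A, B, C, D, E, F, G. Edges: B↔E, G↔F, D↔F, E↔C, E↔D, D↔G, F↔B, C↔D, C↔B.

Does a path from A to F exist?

A has no edges, so nothing is reachable from it.

No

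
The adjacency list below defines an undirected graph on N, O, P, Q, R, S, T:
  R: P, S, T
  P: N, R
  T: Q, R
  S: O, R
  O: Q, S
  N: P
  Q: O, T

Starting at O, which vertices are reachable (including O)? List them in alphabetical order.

Start at O.
Its neighbours: Q, S.
Then their neighbours: R, T.
Then next layer: P.
Then next layer: N.
Every vertex is now reached.

N, O, P, Q, R, S, T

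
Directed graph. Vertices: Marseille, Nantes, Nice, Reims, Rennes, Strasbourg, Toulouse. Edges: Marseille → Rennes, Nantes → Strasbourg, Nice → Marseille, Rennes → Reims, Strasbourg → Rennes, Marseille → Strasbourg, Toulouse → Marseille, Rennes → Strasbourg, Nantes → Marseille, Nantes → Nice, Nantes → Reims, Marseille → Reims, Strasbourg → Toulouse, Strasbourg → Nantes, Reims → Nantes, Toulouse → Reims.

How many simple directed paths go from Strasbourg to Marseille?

Strasbourg→Nantes→Marseille
Strasbourg→Nantes→Nice→Marseille
Strasbourg→Rennes→Reims→Nantes→Marseille
Strasbourg→Rennes→Reims→Nantes→Nice→Marseille
Strasbourg→Toulouse→Marseille
Strasbourg→Toulouse→Reims→Nantes→Marseille
Strasbourg→Toulouse→Reims→Nantes→Nice→Marseille

7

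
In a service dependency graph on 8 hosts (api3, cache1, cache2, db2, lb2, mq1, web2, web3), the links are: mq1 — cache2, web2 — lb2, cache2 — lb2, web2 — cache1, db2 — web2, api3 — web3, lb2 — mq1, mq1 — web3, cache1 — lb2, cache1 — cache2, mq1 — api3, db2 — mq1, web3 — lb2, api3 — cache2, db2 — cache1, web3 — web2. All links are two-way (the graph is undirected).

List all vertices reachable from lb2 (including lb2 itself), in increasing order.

api3, cache1, cache2, db2, lb2, mq1, web2, web3

Start at lb2.
Its neighbours: cache1, cache2, mq1, web2, web3.
Then their neighbours: api3, db2.
Every vertex is now reached.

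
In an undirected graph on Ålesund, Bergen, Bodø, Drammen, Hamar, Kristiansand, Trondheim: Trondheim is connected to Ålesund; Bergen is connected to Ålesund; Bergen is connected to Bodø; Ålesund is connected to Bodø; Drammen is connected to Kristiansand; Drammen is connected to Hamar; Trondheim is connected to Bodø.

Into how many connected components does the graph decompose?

From Ålesund: component {Ålesund, Bergen, Bodø, Trondheim}.
From Drammen: component {Drammen, Hamar, Kristiansand}.
That's 2 components.

2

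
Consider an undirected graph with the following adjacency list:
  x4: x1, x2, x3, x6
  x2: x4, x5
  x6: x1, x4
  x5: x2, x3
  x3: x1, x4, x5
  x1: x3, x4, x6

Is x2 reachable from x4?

Explore from x4.
Distance 1: reach x1, x2, x3, x6.
Found x2.

Yes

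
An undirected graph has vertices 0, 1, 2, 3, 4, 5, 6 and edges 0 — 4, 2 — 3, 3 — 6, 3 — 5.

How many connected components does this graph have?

3

From 0: component {0, 4}.
From 1: component {1}.
From 2: component {2, 3, 5, 6}.
That's 3 components.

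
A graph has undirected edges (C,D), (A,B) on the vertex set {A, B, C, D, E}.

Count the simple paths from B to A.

1

B–A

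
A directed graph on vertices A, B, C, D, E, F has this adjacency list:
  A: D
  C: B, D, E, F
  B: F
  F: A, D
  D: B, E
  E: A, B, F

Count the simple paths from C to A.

11

C→B→F→A
C→B→F→D→E→A
C→D→B→F→A
C→D→E→A
C→D→E→B→F→A
C→D→E→F→A
C→E→A
C→E→B→F→A
C→E→F→A
C→F→A
C→F→D→E→A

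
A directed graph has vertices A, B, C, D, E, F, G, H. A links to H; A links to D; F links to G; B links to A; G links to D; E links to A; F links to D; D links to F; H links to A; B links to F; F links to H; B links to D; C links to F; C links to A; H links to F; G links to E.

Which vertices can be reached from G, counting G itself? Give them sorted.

Start at G.
Its neighbours: D, E.
Then their neighbours: A, F.
Then next layer: H.
Nothing further is reachable.

A, D, E, F, G, H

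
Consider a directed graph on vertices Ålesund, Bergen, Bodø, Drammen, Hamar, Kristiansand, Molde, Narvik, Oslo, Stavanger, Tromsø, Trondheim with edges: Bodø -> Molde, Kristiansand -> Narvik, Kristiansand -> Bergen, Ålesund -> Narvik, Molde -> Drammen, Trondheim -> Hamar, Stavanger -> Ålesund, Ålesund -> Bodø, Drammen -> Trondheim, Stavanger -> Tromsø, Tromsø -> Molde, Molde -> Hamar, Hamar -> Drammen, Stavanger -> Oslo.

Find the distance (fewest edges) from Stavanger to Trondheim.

4

Distance 0: Stavanger.
Distance 1: Ålesund, Oslo, Tromsø.
Distance 2: Bodø, Molde, Narvik.
Distance 3: Drammen, Hamar.
Distance 4: Trondheim — contains Trondheim.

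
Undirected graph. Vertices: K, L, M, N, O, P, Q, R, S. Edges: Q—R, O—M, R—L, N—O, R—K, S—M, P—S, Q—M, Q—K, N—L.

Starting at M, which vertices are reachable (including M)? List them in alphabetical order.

K, L, M, N, O, P, Q, R, S

Start at M.
Its neighbours: O, Q, S.
Then their neighbours: K, N, P, R.
Then next layer: L.
Every vertex is now reached.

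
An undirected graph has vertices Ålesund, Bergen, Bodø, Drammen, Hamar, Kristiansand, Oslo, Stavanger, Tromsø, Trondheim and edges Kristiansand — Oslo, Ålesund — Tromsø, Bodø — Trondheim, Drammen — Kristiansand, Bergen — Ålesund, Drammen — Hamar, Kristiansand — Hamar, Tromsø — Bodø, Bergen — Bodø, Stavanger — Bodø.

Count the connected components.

From Ålesund: component {Ålesund, Bergen, Bodø, Stavanger, Tromsø, Trondheim}.
From Drammen: component {Drammen, Hamar, Kristiansand, Oslo}.
That's 2 components.

2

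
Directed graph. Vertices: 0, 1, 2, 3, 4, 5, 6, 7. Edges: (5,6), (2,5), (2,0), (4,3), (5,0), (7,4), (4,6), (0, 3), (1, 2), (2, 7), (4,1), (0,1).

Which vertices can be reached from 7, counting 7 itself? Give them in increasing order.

0, 1, 2, 3, 4, 5, 6, 7

Start at 7.
Its neighbours: 4.
Then their neighbours: 1, 3, 6.
Then next layer: 2.
Then next layer: 0, 5.
Every vertex is now reached.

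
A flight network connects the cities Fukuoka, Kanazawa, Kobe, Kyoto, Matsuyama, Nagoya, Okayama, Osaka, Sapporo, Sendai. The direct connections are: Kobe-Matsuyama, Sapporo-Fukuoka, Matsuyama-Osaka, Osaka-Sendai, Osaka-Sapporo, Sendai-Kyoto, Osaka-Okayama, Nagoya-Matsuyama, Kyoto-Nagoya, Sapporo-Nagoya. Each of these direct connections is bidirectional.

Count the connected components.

From Fukuoka: component {Fukuoka, Kobe, Kyoto, Matsuyama, Nagoya, Okayama, Osaka, Sapporo, Sendai}.
From Kanazawa: component {Kanazawa}.
That's 2 components.

2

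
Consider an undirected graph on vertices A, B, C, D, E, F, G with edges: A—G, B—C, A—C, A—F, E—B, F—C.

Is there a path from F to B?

Yes

Explore from F.
Distance 1: reach A, C.
Distance 2: reach B, G.
Found B.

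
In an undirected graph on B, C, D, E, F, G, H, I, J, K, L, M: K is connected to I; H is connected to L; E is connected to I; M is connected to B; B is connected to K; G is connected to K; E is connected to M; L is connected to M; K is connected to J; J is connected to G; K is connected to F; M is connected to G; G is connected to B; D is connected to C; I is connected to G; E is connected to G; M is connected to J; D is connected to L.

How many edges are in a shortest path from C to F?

6

Distance 0: C.
Distance 1: D.
Distance 2: L.
Distance 3: H, M.
Distance 4: B, E, G, J.
Distance 5: I, K.
Distance 6: F — contains F.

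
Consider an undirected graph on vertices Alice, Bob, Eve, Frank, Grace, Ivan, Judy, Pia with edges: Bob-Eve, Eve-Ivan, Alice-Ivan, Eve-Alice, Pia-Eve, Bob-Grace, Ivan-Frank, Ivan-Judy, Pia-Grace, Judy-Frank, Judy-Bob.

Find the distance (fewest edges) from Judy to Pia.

Distance 0: Judy.
Distance 1: Bob, Frank, Ivan.
Distance 2: Alice, Eve, Grace.
Distance 3: Pia — contains Pia.

3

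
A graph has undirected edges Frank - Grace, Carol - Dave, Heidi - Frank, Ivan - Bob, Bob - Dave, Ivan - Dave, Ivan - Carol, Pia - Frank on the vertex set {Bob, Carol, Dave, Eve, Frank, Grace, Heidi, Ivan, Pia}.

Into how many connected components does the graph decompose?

From Bob: component {Bob, Carol, Dave, Ivan}.
From Eve: component {Eve}.
From Frank: component {Frank, Grace, Heidi, Pia}.
That's 3 components.

3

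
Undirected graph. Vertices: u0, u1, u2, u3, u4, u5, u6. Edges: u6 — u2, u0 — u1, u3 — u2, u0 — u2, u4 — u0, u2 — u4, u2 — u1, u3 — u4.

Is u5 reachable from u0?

No

Explore from u0.
Distance 1: reach u1, u2, u4.
Distance 2: reach u3, u6.
The search is exhausted without reaching u5; it lies in a different component.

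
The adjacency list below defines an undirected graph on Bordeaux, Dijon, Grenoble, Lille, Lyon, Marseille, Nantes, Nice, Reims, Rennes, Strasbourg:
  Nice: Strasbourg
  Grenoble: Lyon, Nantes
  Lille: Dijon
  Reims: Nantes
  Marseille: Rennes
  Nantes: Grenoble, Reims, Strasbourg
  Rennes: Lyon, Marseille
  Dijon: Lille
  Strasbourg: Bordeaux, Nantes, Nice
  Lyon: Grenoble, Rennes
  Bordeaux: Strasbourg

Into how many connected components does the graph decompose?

2

From Bordeaux: component {Bordeaux, Grenoble, Lyon, Marseille, Nantes, Nice, Reims, Rennes, Strasbourg}.
From Dijon: component {Dijon, Lille}.
That's 2 components.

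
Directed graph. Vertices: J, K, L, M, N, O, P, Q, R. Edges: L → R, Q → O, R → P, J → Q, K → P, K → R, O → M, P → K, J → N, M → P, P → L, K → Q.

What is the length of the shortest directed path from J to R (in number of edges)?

Distance 0: J.
Distance 1: N, Q.
Distance 2: O.
Distance 3: M.
Distance 4: P.
Distance 5: K, L.
Distance 6: R — contains R.

6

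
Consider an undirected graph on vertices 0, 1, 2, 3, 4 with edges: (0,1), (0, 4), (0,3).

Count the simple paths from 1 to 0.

1–0

1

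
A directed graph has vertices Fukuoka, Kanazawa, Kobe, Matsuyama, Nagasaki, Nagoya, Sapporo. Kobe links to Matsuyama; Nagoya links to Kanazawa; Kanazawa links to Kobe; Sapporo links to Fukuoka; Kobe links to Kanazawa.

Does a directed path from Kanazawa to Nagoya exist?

Explore from Kanazawa.
Distance 1: reach Kobe.
Distance 2: reach Matsuyama.
The search from Kanazawa is exhausted; no directed path reaches Nagoya.

No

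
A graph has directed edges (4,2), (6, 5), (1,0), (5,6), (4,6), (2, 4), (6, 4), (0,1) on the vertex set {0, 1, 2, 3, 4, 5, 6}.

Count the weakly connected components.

3

From 0: component {0, 1}.
From 2: component {2, 4, 5, 6}.
From 3: component {3}.
That's 3 components.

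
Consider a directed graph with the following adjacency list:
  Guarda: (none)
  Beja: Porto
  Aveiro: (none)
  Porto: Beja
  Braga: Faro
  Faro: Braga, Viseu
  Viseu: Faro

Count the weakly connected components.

From Aveiro: component {Aveiro}.
From Beja: component {Beja, Porto}.
From Braga: component {Braga, Faro, Viseu}.
From Guarda: component {Guarda}.
That's 4 components.

4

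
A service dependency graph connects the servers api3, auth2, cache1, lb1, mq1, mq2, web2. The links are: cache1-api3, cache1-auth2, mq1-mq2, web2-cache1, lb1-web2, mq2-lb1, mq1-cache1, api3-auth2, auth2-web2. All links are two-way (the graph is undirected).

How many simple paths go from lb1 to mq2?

lb1–mq2
lb1–web2–auth2–api3–cache1–mq1–mq2
lb1–web2–auth2–cache1–mq1–mq2
lb1–web2–cache1–mq1–mq2

4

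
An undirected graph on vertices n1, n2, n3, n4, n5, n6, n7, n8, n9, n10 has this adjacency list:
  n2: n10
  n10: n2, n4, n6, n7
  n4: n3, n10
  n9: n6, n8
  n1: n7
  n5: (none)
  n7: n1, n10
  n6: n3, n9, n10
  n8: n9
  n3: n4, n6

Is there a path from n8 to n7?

Explore from n8.
Distance 1: reach n9.
Distance 2: reach n6.
Distance 3: reach n3, n10.
Distance 4: reach n2, n4, n7.
Found n7.

Yes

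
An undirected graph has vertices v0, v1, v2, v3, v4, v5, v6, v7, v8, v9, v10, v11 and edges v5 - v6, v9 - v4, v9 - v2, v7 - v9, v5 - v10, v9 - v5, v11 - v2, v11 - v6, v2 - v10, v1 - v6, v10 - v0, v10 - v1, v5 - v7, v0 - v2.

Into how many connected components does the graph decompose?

3

From v0: component {v0, v1, v2, v4, v5, v6, v7, v9, v10, v11}.
From v3: component {v3}.
From v8: component {v8}.
That's 3 components.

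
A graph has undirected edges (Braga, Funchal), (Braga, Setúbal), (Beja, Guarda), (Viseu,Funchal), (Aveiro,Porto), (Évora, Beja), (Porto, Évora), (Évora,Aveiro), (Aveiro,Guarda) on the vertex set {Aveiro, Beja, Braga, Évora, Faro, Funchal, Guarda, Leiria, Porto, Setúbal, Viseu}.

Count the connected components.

4

From Aveiro: component {Aveiro, Beja, Évora, Guarda, Porto}.
From Braga: component {Braga, Funchal, Setúbal, Viseu}.
From Faro: component {Faro}.
From Leiria: component {Leiria}.
That's 4 components.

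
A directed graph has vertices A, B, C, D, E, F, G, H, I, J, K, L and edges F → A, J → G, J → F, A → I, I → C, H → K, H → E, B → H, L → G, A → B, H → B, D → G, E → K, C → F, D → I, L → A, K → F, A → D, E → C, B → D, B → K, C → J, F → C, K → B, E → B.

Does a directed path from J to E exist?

Yes

Explore from J.
Distance 1: reach F, G.
Distance 2: reach A, C.
Distance 3: reach B, D, I.
Distance 4: reach H, K.
Distance 5: reach E.
Found E.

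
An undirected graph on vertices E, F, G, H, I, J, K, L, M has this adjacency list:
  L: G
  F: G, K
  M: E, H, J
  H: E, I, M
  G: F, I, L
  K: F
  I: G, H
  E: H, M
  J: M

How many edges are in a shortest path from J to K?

Distance 0: J.
Distance 1: M.
Distance 2: E, H.
Distance 3: I.
Distance 4: G.
Distance 5: F, L.
Distance 6: K — contains K.

6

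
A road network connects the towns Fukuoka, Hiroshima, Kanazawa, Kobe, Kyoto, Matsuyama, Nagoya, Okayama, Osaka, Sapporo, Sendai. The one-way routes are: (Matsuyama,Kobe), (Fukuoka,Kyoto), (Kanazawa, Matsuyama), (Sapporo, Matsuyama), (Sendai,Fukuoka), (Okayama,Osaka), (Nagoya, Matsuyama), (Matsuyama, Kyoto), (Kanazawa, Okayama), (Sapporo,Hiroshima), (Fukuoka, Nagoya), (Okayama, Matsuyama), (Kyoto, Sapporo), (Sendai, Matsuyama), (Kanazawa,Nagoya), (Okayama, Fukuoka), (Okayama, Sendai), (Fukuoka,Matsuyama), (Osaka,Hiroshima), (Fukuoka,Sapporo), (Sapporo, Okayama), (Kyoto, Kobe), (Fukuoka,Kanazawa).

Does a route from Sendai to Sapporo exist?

Explore from Sendai.
Distance 1: reach Fukuoka, Matsuyama.
Distance 2: reach Kanazawa, Kobe, Kyoto, Nagoya, Sapporo.
Found Sapporo.

Yes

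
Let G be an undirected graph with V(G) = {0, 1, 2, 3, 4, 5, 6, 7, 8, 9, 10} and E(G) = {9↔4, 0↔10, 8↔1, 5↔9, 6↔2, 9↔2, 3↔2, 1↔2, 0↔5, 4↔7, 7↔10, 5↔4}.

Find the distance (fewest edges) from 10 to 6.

5

Distance 0: 10.
Distance 1: 0, 7.
Distance 2: 4, 5.
Distance 3: 9.
Distance 4: 2.
Distance 5: 1, 3, 6 — contains 6.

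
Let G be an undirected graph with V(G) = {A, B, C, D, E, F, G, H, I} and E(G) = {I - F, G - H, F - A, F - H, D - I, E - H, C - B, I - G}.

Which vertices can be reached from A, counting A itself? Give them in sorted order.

A, D, E, F, G, H, I

Start at A.
Its neighbours: F.
Then their neighbours: H, I.
Then next layer: D, E, G.
Nothing further is reachable.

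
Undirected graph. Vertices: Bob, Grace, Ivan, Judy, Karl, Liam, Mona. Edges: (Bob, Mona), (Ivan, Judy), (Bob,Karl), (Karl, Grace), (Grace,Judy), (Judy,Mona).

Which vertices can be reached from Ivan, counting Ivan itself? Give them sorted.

Bob, Grace, Ivan, Judy, Karl, Mona

Start at Ivan.
Its neighbours: Judy.
Then their neighbours: Grace, Mona.
Then next layer: Bob, Karl.
Nothing further is reachable.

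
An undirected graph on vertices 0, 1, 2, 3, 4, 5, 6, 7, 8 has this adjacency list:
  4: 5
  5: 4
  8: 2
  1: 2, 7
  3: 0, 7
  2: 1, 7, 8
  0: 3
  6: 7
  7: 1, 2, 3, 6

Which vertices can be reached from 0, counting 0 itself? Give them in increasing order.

Start at 0.
Its neighbours: 3.
Then their neighbours: 7.
Then next layer: 1, 2, 6.
Then next layer: 8.
Nothing further is reachable.

0, 1, 2, 3, 6, 7, 8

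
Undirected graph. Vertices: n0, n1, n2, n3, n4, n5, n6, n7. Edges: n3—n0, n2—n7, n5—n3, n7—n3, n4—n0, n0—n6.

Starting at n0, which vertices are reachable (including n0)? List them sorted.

n0, n2, n3, n4, n5, n6, n7

Start at n0.
Its neighbours: n3, n4, n6.
Then their neighbours: n5, n7.
Then next layer: n2.
Nothing further is reachable.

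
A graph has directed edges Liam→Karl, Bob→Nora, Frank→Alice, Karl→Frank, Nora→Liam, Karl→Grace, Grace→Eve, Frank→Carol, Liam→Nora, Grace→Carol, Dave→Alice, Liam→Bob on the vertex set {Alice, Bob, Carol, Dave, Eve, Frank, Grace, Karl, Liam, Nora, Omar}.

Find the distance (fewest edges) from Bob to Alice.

Distance 0: Bob.
Distance 1: Nora.
Distance 2: Liam.
Distance 3: Karl.
Distance 4: Frank, Grace.
Distance 5: Alice, Carol, Eve — contains Alice.

5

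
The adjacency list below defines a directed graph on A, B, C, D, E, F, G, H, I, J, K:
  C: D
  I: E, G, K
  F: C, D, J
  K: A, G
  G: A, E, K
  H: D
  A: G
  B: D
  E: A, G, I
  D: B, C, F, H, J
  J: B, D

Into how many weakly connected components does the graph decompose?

2

From A: component {A, E, G, I, K}.
From B: component {B, C, D, F, H, J}.
That's 2 components.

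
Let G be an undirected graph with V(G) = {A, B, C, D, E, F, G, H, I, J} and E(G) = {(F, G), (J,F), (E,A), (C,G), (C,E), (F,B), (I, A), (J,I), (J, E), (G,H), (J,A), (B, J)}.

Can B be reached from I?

Yes

Explore from I.
Distance 1: reach A, J.
Distance 2: reach B, E, F.
Found B.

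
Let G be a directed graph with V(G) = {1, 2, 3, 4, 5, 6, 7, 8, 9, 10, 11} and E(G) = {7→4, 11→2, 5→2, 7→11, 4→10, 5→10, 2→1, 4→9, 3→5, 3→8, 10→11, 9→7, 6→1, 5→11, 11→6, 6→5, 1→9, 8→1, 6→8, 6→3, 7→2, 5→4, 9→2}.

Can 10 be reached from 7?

Explore from 7.
Distance 1: reach 2, 4, 11.
Distance 2: reach 1, 6, 9, 10.
Found 10.

Yes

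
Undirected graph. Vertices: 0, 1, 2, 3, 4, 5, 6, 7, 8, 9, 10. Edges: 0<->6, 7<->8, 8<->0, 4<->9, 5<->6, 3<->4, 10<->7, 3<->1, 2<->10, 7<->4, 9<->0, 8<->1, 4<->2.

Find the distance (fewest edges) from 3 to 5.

5

Distance 0: 3.
Distance 1: 1, 4.
Distance 2: 2, 7, 8, 9.
Distance 3: 0, 10.
Distance 4: 6.
Distance 5: 5 — contains 5.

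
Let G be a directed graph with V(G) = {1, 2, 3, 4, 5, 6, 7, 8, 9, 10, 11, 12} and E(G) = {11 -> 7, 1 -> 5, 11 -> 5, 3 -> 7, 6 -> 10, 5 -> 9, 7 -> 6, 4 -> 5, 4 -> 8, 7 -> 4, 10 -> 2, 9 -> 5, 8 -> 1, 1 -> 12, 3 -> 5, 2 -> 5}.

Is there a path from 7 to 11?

No

Explore from 7.
Distance 1: reach 4, 6.
Distance 2: reach 5, 8, 10.
Distance 3: reach 1, 2, 9.
Distance 4: reach 12.
The search from 7 is exhausted; no directed path reaches 11.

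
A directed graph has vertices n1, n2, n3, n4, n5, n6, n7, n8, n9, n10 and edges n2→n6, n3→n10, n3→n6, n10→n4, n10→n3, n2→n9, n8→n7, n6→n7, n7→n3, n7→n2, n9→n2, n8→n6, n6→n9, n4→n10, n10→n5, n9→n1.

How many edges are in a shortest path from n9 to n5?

Distance 0: n9.
Distance 1: n1, n2.
Distance 2: n6.
Distance 3: n7.
Distance 4: n3.
Distance 5: n10.
Distance 6: n4, n5 — contains n5.

6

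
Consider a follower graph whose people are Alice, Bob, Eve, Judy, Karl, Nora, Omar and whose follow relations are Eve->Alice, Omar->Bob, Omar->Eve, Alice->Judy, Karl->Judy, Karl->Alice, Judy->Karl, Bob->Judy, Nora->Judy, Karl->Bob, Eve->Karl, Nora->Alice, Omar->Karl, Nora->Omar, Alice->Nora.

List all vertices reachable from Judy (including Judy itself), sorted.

Alice, Bob, Eve, Judy, Karl, Nora, Omar

Start at Judy.
Its neighbours: Karl.
Then their neighbours: Alice, Bob.
Then next layer: Nora.
Then next layer: Omar.
Then next layer: Eve.
Every vertex is now reached.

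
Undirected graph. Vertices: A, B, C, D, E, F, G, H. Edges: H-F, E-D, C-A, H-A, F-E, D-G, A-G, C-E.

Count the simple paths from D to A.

D–E–C–A
D–E–F–H–A
D–G–A

3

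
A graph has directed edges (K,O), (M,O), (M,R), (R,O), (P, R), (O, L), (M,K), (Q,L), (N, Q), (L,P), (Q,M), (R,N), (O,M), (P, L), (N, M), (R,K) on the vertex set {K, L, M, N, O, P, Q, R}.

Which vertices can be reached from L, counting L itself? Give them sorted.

Start at L.
Its neighbours: P.
Then their neighbours: R.
Then next layer: K, N, O.
Then next layer: M, Q.
Every vertex is now reached.

K, L, M, N, O, P, Q, R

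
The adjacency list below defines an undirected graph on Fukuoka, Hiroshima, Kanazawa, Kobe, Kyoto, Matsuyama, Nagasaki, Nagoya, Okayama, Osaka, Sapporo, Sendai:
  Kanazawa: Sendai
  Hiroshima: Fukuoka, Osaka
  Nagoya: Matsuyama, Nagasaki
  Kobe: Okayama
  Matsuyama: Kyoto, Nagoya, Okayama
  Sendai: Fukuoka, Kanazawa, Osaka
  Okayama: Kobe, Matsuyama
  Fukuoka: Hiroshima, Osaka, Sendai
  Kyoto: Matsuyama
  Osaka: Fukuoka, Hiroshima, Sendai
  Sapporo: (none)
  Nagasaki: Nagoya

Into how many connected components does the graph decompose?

From Fukuoka: component {Fukuoka, Hiroshima, Kanazawa, Osaka, Sendai}.
From Kobe: component {Kobe, Kyoto, Matsuyama, Nagasaki, Nagoya, Okayama}.
From Sapporo: component {Sapporo}.
That's 3 components.

3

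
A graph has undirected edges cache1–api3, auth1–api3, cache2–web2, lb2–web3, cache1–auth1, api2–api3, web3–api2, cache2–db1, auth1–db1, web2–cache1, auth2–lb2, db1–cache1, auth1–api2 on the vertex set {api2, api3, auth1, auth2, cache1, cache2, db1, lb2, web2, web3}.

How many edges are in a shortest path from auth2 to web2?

Distance 0: auth2.
Distance 1: lb2.
Distance 2: web3.
Distance 3: api2.
Distance 4: api3, auth1.
Distance 5: cache1, db1.
Distance 6: cache2, web2 — contains web2.

6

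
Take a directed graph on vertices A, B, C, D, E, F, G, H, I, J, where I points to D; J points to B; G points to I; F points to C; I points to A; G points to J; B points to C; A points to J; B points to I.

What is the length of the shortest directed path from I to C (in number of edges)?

4

Distance 0: I.
Distance 1: A, D.
Distance 2: J.
Distance 3: B.
Distance 4: C — contains C.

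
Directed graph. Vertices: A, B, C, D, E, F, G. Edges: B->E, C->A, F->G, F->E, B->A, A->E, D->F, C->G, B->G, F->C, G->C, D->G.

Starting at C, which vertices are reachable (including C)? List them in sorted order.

A, C, E, G

Start at C.
Its neighbours: A, G.
Then their neighbours: E.
Nothing further is reachable.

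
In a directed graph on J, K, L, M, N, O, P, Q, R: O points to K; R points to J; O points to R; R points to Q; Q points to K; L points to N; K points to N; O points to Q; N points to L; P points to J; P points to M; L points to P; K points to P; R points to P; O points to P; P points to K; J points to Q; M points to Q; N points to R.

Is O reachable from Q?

Explore from Q.
Distance 1: reach K.
Distance 2: reach N, P.
Distance 3: reach J, L, M, R.
The search from Q is exhausted; no directed path reaches O.

No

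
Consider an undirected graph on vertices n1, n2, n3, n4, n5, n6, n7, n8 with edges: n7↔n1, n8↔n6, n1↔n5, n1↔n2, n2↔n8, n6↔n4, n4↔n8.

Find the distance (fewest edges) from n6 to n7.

4

Distance 0: n6.
Distance 1: n4, n8.
Distance 2: n2.
Distance 3: n1.
Distance 4: n5, n7 — contains n7.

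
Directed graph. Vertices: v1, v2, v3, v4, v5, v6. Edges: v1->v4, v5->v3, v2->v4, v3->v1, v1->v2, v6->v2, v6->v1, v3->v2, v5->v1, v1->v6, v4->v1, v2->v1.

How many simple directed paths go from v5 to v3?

1

v5→v3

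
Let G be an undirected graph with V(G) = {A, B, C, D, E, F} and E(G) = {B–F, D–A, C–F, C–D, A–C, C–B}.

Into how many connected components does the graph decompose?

2

From A: component {A, B, C, D, F}.
From E: component {E}.
That's 2 components.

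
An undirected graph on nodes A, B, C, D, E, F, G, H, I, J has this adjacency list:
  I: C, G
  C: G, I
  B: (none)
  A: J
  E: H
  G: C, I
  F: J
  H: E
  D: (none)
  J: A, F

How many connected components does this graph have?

5

From A: component {A, F, J}.
From B: component {B}.
From C: component {C, G, I}.
From D: component {D}.
From E: component {E, H}.
That's 5 components.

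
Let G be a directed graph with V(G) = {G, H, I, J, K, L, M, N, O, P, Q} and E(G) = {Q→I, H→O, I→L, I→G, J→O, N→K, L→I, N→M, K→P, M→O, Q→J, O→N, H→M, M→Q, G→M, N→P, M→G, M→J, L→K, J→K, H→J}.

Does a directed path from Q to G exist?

Explore from Q.
Distance 1: reach I, J.
Distance 2: reach G, K, L, O.
Found G.

Yes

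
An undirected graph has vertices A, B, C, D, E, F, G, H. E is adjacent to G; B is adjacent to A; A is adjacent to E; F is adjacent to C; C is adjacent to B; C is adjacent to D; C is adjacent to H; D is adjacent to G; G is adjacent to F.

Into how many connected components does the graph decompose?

1

From A: component {A, B, C, D, E, F, G, H}.
That's 1 component.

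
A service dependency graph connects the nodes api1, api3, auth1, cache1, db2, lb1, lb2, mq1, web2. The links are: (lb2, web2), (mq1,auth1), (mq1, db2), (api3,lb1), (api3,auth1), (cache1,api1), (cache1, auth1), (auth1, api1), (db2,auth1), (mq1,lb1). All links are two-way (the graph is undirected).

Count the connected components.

2

From api1: component {api1, api3, auth1, cache1, db2, lb1, mq1}.
From lb2: component {lb2, web2}.
That's 2 components.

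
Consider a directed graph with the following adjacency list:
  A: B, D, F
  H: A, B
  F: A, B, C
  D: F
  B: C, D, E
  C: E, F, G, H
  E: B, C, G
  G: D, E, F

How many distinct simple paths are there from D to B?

6

D→F→A→B
D→F→B
D→F→C→E→B
D→F→C→G→E→B
D→F→C→H→A→B
D→F→C→H→B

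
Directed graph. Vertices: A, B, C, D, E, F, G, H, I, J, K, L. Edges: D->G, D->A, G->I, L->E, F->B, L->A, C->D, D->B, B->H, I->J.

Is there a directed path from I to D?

Explore from I.
Distance 1: reach J.
The search from I is exhausted; no directed path reaches D.

No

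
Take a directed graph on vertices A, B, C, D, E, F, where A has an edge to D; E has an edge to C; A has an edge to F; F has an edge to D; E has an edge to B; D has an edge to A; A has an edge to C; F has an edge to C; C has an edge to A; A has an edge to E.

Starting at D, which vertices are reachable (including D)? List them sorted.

A, B, C, D, E, F

Start at D.
Its neighbours: A.
Then their neighbours: C, E, F.
Then next layer: B.
Every vertex is now reached.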